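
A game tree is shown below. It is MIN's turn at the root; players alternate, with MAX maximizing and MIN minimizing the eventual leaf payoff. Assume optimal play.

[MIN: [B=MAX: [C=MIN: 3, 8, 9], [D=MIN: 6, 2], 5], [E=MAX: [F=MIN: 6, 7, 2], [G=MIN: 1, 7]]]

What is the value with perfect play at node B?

5

C: min(3, 8, 9) = 3
D: min(6, 2) = 2
B: max(3, 2, 5) = 5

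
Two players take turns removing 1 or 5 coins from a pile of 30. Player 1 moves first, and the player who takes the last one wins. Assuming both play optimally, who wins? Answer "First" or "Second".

Second

Mark each pile size as W (mover wins) or L (mover loses):
i:   0  1  2  3  4  5  6  7  8  9 10 11 12 13 14 15 16 17 18 19 20 21 22 23 24 25 26 27 28 29 30
     L  W  L  W  L  W  L  W  L  W  L  W  L  W  L  W  L  W  L  W  L  W  L  W  L  W  L  W  L  W  L
Position 30 is L, so the second player wins.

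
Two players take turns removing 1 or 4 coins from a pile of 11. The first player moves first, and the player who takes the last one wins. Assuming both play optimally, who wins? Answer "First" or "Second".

First

W/L table (W = player to move can force a win):
i:   0  1  2  3  4  5  6  7  8  9 10 11
     L  W  L  W  W  L  W  L  W  W  L  W
Position 11 is W, so the first player wins.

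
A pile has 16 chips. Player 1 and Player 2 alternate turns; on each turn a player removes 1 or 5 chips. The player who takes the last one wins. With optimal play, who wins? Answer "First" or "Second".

Positions where the player to move wins (W) vs loses (L):
i:   0  1  2  3  4  5  6  7  8  9 10 11 12 13 14 15 16
     L  W  L  W  L  W  L  W  L  W  L  W  L  W  L  W  L
Position 16 is L, so the second player wins.

Second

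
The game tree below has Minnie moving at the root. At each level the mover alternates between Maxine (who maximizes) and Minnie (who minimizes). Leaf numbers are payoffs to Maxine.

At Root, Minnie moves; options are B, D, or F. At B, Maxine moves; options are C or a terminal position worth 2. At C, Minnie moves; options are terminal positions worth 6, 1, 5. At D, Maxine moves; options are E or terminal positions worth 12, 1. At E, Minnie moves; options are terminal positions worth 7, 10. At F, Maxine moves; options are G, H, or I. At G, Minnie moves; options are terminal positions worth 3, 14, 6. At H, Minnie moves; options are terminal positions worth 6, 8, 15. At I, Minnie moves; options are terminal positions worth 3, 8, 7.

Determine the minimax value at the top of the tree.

C (Minnie): min(6, 1, 5) = 1
B (Maxine): max(1, 2) = 2
E (Minnie): min(7, 10) = 7
D (Maxine): max(7, 12, 1) = 12
G (Minnie): min(3, 14, 6) = 3
H (Minnie): min(6, 8, 15) = 6
I (Minnie): min(3, 8, 7) = 3
F (Maxine): max(3, 6, 3) = 6
Root (Minnie): min(2, 12, 6) = 2

2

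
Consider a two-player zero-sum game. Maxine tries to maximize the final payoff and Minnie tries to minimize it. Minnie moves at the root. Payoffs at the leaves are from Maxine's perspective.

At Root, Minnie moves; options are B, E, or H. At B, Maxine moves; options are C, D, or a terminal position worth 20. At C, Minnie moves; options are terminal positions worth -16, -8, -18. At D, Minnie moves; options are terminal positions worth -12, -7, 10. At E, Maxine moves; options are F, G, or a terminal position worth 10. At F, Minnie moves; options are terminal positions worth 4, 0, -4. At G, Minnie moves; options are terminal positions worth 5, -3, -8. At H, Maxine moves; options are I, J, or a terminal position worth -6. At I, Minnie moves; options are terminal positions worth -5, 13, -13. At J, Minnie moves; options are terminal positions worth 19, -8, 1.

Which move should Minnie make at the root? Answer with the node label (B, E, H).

C (Minnie): min(-16, -8, -18) = -18
D (Minnie): min(-12, -7, 10) = -12
B (Maxine): max(-18, -12, 20) = 20
F (Minnie): min(4, 0, -4) = -4
G (Minnie): min(5, -3, -8) = -8
E (Maxine): max(-4, -8, 10) = 10
I (Minnie): min(-5, 13, -13) = -13
J (Minnie): min(19, -8, 1) = -8
H (Maxine): max(-13, -8, -6) = -6
Root (Minnie): min(20, 10, -6) = -6
Minnie picks the child with the lowest value: H (value -6).

H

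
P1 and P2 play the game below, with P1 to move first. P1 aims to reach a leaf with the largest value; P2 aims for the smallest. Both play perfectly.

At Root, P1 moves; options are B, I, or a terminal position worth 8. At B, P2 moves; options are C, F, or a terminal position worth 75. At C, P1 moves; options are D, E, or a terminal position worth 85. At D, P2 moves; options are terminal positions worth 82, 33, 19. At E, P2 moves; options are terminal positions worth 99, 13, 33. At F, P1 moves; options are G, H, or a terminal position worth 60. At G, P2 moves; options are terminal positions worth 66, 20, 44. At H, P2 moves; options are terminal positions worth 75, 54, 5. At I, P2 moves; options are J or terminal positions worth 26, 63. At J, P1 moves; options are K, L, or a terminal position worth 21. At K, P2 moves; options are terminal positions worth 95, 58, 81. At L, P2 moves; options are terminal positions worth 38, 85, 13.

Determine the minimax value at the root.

60

D (P2): min(82, 33, 19) = 19
E (P2): min(99, 13, 33) = 13
C (P1): max(19, 13, 85) = 85
G (P2): min(66, 20, 44) = 20
H (P2): min(75, 54, 5) = 5
F (P1): max(20, 5, 60) = 60
B (P2): min(85, 60, 75) = 60
K (P2): min(95, 58, 81) = 58
L (P2): min(38, 85, 13) = 13
J (P1): max(58, 13, 21) = 58
I (P2): min(58, 26, 63) = 26
Root (P1): max(60, 26, 8) = 60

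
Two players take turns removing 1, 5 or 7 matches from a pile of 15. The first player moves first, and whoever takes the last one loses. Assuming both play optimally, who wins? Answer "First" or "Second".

i:   0  1  2  3  4  5  6  7  8  9 10 11 12 13 14 15
     W  L  W  L  W  L  W  L  W  L  W  L  W  L  W  L
Position 15 is L, so the second player wins.

Second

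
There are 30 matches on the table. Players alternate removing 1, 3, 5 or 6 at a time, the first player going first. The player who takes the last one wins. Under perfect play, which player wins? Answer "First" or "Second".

Mark each pile size as W (mover wins) or L (mover loses):
i:   0  1  2  3  4  5  6  7  8  9 10 11 12 13 14 15 16 17 18 19 20 21 22 23 24 25 26 27 28 29 30
     L  W  L  W  L  W  W  W  W  W  W  L  W  L  W  L  W  W  W  W  W  W  L  W  L  W  L  W  W  W  W
Position 30 is W, so the first player wins.

First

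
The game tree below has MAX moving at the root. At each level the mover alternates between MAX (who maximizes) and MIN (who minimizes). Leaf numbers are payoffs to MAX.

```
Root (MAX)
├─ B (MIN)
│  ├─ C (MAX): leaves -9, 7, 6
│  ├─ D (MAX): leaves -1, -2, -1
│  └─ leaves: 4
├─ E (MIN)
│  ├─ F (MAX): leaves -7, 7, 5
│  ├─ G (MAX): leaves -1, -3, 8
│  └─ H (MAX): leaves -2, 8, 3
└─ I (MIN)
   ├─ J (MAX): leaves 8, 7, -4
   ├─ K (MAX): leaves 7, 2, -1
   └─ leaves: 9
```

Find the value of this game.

7

C (MAX): max(-9, 7, 6) = 7
D (MAX): max(-1, -2, -1) = -1
B (MIN): min(7, -1, 4) = -1
F (MAX): max(-7, 7, 5) = 7
G (MAX): max(-1, -3, 8) = 8
H (MAX): max(-2, 8, 3) = 8
E (MIN): min(7, 8, 8) = 7
J (MAX): max(8, 7, -4) = 8
K (MAX): max(7, 2, -1) = 7
I (MIN): min(8, 7, 9) = 7
Root (MAX): max(-1, 7, 7) = 7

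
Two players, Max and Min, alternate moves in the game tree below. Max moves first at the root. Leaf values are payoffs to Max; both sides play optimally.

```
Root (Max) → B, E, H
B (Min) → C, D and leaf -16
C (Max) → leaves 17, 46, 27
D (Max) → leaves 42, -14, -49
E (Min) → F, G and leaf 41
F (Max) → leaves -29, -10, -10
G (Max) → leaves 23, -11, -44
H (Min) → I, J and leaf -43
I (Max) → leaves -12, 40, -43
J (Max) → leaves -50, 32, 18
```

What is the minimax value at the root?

-10

C (Max): max(17, 46, 27) = 46
D (Max): max(42, -14, -49) = 42
B (Min): min(46, 42, -16) = -16
F (Max): max(-29, -10, -10) = -10
G (Max): max(23, -11, -44) = 23
E (Min): min(-10, 23, 41) = -10
I (Max): max(-12, 40, -43) = 40
J (Max): max(-50, 32, 18) = 32
H (Min): min(40, 32, -43) = -43
Root (Max): max(-16, -10, -43) = -10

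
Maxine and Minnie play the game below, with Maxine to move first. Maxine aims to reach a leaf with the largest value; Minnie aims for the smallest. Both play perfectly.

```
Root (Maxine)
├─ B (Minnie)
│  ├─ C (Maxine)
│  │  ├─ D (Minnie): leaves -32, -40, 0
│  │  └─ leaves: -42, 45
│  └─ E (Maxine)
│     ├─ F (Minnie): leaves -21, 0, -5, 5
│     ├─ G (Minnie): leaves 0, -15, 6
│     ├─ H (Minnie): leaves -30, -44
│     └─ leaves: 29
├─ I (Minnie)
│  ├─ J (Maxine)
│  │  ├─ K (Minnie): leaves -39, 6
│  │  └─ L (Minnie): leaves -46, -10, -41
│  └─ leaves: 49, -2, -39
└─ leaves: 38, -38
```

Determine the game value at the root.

D (Minnie): min(-32, -40, 0) = -40
C (Maxine): max(-40, -42, 45) = 45
F (Minnie): min(-21, 0, -5, 5) = -21
G (Minnie): min(0, -15, 6) = -15
H (Minnie): min(-30, -44) = -44
E (Maxine): max(-21, -15, -44, 29) = 29
B (Minnie): min(45, 29) = 29
K (Minnie): min(-39, 6) = -39
L (Minnie): min(-46, -10, -41) = -46
J (Maxine): max(-39, -46) = -39
I (Minnie): min(-39, 49, -2, -39) = -39
Root (Maxine): max(29, -39, 38, -38) = 38

38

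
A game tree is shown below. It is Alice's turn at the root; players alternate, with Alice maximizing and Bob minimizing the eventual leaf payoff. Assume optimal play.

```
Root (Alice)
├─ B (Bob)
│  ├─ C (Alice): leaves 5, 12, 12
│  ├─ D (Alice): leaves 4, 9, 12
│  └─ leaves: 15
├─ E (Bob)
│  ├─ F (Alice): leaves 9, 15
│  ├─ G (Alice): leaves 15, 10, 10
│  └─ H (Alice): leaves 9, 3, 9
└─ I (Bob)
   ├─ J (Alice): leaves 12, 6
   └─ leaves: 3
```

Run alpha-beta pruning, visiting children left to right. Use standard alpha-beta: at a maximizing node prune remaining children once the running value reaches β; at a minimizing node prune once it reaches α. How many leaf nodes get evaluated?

15

C [α=-∞,β=+∞]: v=12
D [α=-∞,β=12]: v=12
B [α=-∞,β=+∞]: v=12
F [α=12,β=+∞]: v=15
G [α=12,β=15]: v=15 after child 1 ≥ β → β-cutoff, skip 2
H [α=12,β=15]: v=9
E [α=12,β=+∞]: v=9
J [α=12,β=+∞]: v=12
I [α=12,β=+∞]: v=12 after child 1 ≤ α → α-cutoff, skip 1
Root [α=-∞,β=+∞]: v=12
Leaves evaluated: 15 of 18.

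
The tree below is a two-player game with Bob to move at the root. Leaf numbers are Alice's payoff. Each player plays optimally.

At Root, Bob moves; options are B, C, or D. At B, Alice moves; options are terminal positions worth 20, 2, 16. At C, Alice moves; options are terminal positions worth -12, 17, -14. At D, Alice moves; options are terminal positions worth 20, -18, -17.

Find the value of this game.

B (Alice): max(20, 2, 16) = 20
C (Alice): max(-12, 17, -14) = 17
D (Alice): max(20, -18, -17) = 20
Root (Bob): min(20, 17, 20) = 17

17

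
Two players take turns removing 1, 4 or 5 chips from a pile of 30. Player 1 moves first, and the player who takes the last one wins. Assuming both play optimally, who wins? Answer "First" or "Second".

W/L table (W = player to move can force a win):
i:   0  1  2  3  4  5  6  7  8  9 10 11 12 13 14 15 16 17 18 19 20 21 22 23 24 25 26 27 28 29 30
     L  W  L  W  W  W  W  W  L  W  L  W  W  W  W  W  L  W  L  W  W  W  W  W  L  W  L  W  W  W  W
Position 30 is W, so the first player wins.

First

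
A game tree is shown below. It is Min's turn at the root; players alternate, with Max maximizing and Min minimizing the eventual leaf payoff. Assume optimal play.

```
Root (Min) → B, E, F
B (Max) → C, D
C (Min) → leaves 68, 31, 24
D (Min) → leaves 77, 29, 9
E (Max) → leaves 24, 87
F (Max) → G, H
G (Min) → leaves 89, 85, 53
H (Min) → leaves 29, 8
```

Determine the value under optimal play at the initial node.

C (Min): min(68, 31, 24) = 24
D (Min): min(77, 29, 9) = 9
B (Max): max(24, 9) = 24
E (Max): max(24, 87) = 87
G (Min): min(89, 85, 53) = 53
H (Min): min(29, 8) = 8
F (Max): max(53, 8) = 53
Root (Min): min(24, 87, 53) = 24

24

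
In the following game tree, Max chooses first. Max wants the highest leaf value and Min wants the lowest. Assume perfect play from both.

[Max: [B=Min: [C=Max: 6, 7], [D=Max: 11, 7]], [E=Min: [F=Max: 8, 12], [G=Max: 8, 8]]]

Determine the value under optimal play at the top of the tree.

C (Max): max(6, 7) = 7
D (Max): max(11, 7) = 11
B (Min): min(7, 11) = 7
F (Max): max(8, 12) = 12
G (Max): max(8, 8) = 8
E (Min): min(12, 8) = 8
Root (Max): max(7, 8) = 8

8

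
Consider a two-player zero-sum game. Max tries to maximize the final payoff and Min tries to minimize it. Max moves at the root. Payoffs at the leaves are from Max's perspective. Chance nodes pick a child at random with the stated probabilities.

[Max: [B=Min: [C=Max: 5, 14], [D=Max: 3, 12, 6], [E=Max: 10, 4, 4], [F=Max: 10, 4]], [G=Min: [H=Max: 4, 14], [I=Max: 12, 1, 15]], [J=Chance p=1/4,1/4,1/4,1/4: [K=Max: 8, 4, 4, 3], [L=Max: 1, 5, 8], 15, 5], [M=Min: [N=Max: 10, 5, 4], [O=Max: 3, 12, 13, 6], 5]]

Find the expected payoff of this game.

C (Max): max(5, 14) = 14
D (Max): max(3, 12, 6) = 12
E (Max): max(10, 4, 4) = 10
F (Max): max(10, 4) = 10
B (Min): min(14, 12, 10, 10) = 10
H (Max): max(4, 14) = 14
I (Max): max(12, 1, 15) = 15
G (Min): min(14, 15) = 14
K (Max): max(8, 4, 4, 3) = 8
L (Max): max(1, 5, 8) = 8
J (Chance): 1/4·8 + 1/4·8 + 1/4·15 + 1/4·5 = 9
N (Max): max(10, 5, 4) = 10
O (Max): max(3, 12, 13, 6) = 13
M (Min): min(10, 13, 5) = 5
Root (Max): max(10, 14, 9, 5) = 14

14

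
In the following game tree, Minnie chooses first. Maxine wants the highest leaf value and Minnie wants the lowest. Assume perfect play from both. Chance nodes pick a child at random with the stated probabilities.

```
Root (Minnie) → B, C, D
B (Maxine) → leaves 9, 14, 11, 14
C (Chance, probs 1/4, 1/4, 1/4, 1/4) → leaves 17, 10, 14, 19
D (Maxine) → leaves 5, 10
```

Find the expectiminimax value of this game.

10

B (Maxine): max(9, 14, 11, 14) = 14
C (Chance): 1/4·17 + 1/4·10 + 1/4·14 + 1/4·19 = 15
D (Maxine): max(5, 10) = 10
Root (Minnie): min(14, 15, 10) = 10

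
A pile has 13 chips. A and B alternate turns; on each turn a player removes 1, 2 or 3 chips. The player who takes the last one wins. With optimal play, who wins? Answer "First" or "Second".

i:   0  1  2  3  4  5  6  7  8  9 10 11 12 13
     L  W  W  W  L  W  W  W  L  W  W  W  L  W
Position 13 is W, so the first player wins.

First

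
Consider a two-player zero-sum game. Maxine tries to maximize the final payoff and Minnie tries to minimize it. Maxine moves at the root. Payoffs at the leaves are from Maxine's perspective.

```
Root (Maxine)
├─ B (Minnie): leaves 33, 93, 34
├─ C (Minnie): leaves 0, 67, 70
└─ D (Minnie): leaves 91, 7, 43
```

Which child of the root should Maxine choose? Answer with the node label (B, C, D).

B (Minnie): min(33, 93, 34) = 33
C (Minnie): min(0, 67, 70) = 0
D (Minnie): min(91, 7, 43) = 7
Root (Maxine): max(33, 0, 7) = 33
Maxine picks the child with the highest value: B (value 33).

B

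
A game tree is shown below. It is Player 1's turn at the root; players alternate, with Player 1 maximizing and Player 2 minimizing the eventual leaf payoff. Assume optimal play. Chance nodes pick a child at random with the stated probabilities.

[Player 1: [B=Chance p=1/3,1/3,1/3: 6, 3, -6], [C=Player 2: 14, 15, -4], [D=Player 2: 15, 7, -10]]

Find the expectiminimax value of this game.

1

B (Chance): 1/3·6 + 1/3·3 + 1/3·-6 = 1
C (Player 2): min(14, 15, -4) = -4
D (Player 2): min(15, 7, -10) = -10
Root (Player 1): max(1, -4, -10) = 1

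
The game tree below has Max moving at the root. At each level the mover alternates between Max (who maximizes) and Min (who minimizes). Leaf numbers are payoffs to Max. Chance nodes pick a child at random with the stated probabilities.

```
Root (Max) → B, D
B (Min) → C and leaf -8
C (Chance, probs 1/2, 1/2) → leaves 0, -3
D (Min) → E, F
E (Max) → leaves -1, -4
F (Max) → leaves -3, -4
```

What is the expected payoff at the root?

C (Chance): 1/2·0 + 1/2·-3 = -1.5
B (Min): min(-1.5, -8) = -8
E (Max): max(-1, -4) = -1
F (Max): max(-3, -4) = -3
D (Min): min(-1, -3) = -3
Root (Max): max(-8, -3) = -3

-3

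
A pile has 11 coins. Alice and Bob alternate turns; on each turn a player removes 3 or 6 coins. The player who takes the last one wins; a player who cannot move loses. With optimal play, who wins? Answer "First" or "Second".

Second

Positions where the player to move wins (W) vs loses (L):
i:   0  1  2  3  4  5  6  7  8  9 10 11
     L  L  L  W  W  W  W  W  W  L  L  L
Position 11 is L, so the second player wins.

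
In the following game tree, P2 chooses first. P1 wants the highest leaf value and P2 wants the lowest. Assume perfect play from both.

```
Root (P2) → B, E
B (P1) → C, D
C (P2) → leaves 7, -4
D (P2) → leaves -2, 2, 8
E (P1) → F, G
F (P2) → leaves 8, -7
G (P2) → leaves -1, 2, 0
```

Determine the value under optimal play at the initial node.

-2

C (P2): min(7, -4) = -4
D (P2): min(-2, 2, 8) = -2
B (P1): max(-4, -2) = -2
F (P2): min(8, -7) = -7
G (P2): min(-1, 2, 0) = -1
E (P1): max(-7, -1) = -1
Root (P2): min(-2, -1) = -2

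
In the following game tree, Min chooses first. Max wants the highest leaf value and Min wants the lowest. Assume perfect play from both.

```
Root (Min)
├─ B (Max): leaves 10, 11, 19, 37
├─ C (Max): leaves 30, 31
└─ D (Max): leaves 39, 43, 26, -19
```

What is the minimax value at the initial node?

31

B (Max): max(10, 11, 19, 37) = 37
C (Max): max(30, 31) = 31
D (Max): max(39, 43, 26, -19) = 43
Root (Min): min(37, 31, 43) = 31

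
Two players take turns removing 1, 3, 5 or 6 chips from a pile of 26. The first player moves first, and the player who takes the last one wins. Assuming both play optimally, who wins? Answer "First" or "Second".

Second

i:   0  1  2  3  4  5  6  7  8  9 10 11 12 13 14 15 16 17 18 19 20 21 22 23 24 25 26
     L  W  L  W  L  W  W  W  W  W  W  L  W  L  W  L  W  W  W  W  W  W  L  W  L  W  L
Position 26 is L, so the second player wins.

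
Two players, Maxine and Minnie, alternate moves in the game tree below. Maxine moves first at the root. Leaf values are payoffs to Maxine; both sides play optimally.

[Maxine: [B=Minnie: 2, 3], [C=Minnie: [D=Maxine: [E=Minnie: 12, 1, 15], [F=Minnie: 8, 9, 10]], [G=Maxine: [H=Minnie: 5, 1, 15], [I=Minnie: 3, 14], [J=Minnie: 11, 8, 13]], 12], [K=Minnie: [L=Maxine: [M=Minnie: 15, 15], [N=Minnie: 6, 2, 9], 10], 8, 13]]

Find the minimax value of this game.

8

B (Minnie): min(2, 3) = 2
E (Minnie): min(12, 1, 15) = 1
F (Minnie): min(8, 9, 10) = 8
D (Maxine): max(1, 8) = 8
H (Minnie): min(5, 1, 15) = 1
I (Minnie): min(3, 14) = 3
J (Minnie): min(11, 8, 13) = 8
G (Maxine): max(1, 3, 8) = 8
C (Minnie): min(8, 8, 12) = 8
M (Minnie): min(15, 15) = 15
N (Minnie): min(6, 2, 9) = 2
L (Maxine): max(15, 2, 10) = 15
K (Minnie): min(15, 8, 13) = 8
Root (Maxine): max(2, 8, 8) = 8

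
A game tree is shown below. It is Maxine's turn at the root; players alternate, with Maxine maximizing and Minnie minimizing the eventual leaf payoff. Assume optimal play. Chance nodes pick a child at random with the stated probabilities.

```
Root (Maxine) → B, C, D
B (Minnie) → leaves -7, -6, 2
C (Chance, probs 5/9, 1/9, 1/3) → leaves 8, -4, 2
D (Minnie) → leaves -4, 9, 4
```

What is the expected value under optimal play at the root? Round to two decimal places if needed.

B (Minnie): min(-7, -6, 2) = -7
C (Chance): 5/9·8 + 1/9·-4 + 1/3·2 = 4.67
D (Minnie): min(-4, 9, 4) = -4
Root (Maxine): max(-7, 4.67, -4) = 4.67

4.67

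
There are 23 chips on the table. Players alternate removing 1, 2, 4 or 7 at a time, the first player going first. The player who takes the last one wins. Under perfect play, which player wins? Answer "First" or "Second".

W/L table (W = player to move can force a win):
i:   0  1  2  3  4  5  6  7  8  9 10 11 12 13 14 15 16 17 18 19 20 21 22 23
     L  W  W  L  W  W  L  W  W  L  W  W  L  W  W  L  W  W  L  W  W  L  W  W
Position 23 is W, so the first player wins.

First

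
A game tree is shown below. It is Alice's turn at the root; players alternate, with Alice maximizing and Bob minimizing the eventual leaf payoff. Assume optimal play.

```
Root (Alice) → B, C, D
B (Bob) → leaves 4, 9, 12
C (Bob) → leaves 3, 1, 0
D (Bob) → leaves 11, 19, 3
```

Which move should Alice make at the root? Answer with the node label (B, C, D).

B

B (Bob): min(4, 9, 12) = 4
C (Bob): min(3, 1, 0) = 0
D (Bob): min(11, 19, 3) = 3
Root (Alice): max(4, 0, 3) = 4
Alice picks the child with the highest value: B (value 4).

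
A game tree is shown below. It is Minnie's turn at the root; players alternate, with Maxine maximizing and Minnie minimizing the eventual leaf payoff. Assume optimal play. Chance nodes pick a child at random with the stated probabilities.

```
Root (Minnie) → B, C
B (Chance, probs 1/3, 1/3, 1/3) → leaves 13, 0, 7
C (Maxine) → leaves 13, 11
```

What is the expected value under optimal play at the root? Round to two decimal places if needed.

B (Chance): 1/3·13 + 1/3·0 + 1/3·7 = 6.67
C (Maxine): max(13, 11) = 13
Root (Minnie): min(6.67, 13) = 6.67

6.67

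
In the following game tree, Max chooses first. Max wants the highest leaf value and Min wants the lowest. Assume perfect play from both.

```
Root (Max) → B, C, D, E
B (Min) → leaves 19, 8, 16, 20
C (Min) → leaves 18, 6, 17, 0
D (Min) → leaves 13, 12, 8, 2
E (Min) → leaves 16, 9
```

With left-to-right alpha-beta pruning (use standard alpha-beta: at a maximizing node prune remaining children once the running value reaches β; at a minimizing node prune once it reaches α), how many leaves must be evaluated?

B [α=-∞,β=+∞]: v=8
C [α=8,β=+∞]: v=6 after child 2 ≤ α → α-cutoff, skip 2
D [α=8,β=+∞]: v=8 after child 3 ≤ α → α-cutoff, skip 1
E [α=8,β=+∞]: v=9
Root [α=-∞,β=+∞]: v=9
Leaves evaluated: 11 of 14.

11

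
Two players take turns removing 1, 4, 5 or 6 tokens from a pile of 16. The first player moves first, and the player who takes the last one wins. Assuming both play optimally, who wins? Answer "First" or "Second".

W/L table (W = player to move can force a win):
i:   0  1  2  3  4  5  6  7  8  9 10 11 12 13 14 15 16
     L  W  L  W  W  W  W  W  W  L  W  L  W  W  W  W  W
Position 16 is W, so the first player wins.

First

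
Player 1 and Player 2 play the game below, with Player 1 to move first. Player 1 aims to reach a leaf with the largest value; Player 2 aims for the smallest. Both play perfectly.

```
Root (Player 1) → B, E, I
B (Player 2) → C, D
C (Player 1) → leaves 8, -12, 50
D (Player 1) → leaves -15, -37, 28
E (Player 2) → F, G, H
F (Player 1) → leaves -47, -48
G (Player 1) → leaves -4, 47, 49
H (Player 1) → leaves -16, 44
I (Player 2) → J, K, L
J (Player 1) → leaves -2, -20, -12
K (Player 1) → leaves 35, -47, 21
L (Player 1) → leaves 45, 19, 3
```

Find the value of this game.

C (Player 1): max(8, -12, 50) = 50
D (Player 1): max(-15, -37, 28) = 28
B (Player 2): min(50, 28) = 28
F (Player 1): max(-47, -48) = -47
G (Player 1): max(-4, 47, 49) = 49
H (Player 1): max(-16, 44) = 44
E (Player 2): min(-47, 49, 44) = -47
J (Player 1): max(-2, -20, -12) = -2
K (Player 1): max(35, -47, 21) = 35
L (Player 1): max(45, 19, 3) = 45
I (Player 2): min(-2, 35, 45) = -2
Root (Player 1): max(28, -47, -2) = 28

28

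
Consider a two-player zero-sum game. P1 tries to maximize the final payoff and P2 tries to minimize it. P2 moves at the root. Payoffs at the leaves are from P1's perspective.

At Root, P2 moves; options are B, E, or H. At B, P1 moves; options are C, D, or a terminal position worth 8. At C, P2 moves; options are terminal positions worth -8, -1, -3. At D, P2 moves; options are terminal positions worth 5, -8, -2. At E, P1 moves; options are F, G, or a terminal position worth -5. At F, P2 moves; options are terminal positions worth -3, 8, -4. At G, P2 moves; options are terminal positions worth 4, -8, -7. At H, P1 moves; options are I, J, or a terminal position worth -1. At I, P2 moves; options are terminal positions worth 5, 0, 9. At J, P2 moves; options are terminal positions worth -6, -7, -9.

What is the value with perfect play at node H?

0

I: min(5, 0, 9) = 0
J: min(-6, -7, -9) = -9
H: max(0, -9, -1) = 0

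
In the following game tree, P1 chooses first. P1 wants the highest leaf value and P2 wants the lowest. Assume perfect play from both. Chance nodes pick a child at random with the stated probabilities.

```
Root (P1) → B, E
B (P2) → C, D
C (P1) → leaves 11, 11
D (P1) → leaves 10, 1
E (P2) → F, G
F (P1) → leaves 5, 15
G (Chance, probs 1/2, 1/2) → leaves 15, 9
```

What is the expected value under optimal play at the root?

12

C (P1): max(11, 11) = 11
D (P1): max(10, 1) = 10
B (P2): min(11, 10) = 10
F (P1): max(5, 15) = 15
G (Chance): 1/2·15 + 1/2·9 = 12
E (P2): min(15, 12) = 12
Root (P1): max(10, 12) = 12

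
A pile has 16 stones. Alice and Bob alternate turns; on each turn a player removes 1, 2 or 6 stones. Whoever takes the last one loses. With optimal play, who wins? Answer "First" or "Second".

First

i:   0  1  2  3  4  5  6  7  8  9 10 11 12 13 14 15 16
     W  L  W  W  L  W  W  W  L  W  W  L  W  W  W  L  W
Position 16 is W, so the first player wins.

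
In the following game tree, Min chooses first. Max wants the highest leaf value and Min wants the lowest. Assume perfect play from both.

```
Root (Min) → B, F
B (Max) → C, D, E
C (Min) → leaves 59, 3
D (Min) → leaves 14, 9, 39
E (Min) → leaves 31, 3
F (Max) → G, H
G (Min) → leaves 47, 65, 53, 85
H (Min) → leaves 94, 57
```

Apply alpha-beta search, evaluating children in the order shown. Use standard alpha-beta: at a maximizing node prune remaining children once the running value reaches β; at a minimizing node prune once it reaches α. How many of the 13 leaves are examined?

11

C [α=-∞,β=+∞]: v=3
D [α=3,β=+∞]: v=9
E [α=9,β=+∞]: v=3
B [α=-∞,β=+∞]: v=9
G [α=-∞,β=9]: v=47
F [α=-∞,β=9]: v=47 after child 1 ≥ β → β-cutoff, skip 1
Root [α=-∞,β=+∞]: v=9
Leaves evaluated: 11 of 13.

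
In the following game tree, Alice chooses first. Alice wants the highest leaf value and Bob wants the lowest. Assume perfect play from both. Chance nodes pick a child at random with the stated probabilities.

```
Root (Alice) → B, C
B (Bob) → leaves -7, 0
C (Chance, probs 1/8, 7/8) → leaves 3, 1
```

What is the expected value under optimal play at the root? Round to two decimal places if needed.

1.25

B (Bob): min(-7, 0) = -7
C (Chance): 1/8·3 + 7/8·1 = 1.25
Root (Alice): max(-7, 1.25) = 1.25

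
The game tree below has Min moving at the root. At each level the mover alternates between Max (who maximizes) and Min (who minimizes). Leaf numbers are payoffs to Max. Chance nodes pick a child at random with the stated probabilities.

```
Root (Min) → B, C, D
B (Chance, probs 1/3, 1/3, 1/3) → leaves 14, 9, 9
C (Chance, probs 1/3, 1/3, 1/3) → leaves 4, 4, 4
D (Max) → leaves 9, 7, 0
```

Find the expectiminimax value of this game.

B (Chance): 1/3·14 + 1/3·9 + 1/3·9 = 10.67
C (Chance): 1/3·4 + 1/3·4 + 1/3·4 = 4
D (Max): max(9, 7, 0) = 9
Root (Min): min(10.67, 4, 9) = 4

4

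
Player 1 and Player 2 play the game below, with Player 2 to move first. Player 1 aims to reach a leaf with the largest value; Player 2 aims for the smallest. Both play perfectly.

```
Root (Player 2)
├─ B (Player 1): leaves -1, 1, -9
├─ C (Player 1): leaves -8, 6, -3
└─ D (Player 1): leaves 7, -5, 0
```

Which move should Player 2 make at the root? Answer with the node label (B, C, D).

B

B (Player 1): max(-1, 1, -9) = 1
C (Player 1): max(-8, 6, -3) = 6
D (Player 1): max(7, -5, 0) = 7
Root (Player 2): min(1, 6, 7) = 1
Player 2 picks the child with the lowest value: B (value 1).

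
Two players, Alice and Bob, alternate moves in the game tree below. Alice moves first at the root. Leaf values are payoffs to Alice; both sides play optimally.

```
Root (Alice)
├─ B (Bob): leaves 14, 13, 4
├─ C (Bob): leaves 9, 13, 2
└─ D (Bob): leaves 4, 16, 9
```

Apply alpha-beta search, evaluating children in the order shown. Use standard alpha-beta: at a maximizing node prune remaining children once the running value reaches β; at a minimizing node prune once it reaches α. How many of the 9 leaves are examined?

7

B [α=-∞,β=+∞]: v=4
C [α=4,β=+∞]: v=2
D [α=4,β=+∞]: v=4 after child 1 ≤ α → α-cutoff, skip 2
Root [α=-∞,β=+∞]: v=4
Leaves evaluated: 7 of 9.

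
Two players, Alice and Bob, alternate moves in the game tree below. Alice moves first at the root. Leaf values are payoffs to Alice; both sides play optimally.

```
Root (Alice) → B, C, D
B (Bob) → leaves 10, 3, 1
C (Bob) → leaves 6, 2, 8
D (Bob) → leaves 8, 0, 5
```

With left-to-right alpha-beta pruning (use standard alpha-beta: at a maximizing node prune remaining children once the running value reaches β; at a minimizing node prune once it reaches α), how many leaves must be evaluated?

B [α=-∞,β=+∞]: v=1
C [α=1,β=+∞]: v=2
D [α=2,β=+∞]: v=0 after child 2 ≤ α → α-cutoff, skip 1
Root [α=-∞,β=+∞]: v=2
Leaves evaluated: 8 of 9.

8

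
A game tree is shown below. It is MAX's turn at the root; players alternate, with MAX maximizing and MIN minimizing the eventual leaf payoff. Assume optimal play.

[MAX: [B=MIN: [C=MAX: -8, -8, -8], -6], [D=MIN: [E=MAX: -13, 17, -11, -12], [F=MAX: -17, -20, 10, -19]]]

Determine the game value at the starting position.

10

C (MAX): max(-8, -8, -8) = -8
B (MIN): min(-8, -6) = -8
E (MAX): max(-13, 17, -11, -12) = 17
F (MAX): max(-17, -20, 10, -19) = 10
D (MIN): min(17, 10) = 10
Root (MAX): max(-8, 10) = 10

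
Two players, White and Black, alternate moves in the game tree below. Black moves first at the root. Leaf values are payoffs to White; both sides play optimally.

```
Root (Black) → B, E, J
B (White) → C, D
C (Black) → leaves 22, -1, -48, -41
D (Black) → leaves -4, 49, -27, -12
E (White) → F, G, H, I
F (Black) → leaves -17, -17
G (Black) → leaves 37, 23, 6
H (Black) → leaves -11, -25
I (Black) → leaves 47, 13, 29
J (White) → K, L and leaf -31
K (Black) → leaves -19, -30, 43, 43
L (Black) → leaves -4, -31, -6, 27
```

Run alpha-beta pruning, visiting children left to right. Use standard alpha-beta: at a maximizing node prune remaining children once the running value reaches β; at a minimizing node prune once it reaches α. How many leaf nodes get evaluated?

17

C [α=-∞,β=+∞]: v=-48
D [α=-48,β=+∞]: v=-27
B [α=-∞,β=+∞]: v=-27
F [α=-∞,β=-27]: v=-17
E [α=-∞,β=-27]: v=-17 after child 1 ≥ β → β-cutoff, skip 3
K [α=-∞,β=-27]: v=-30
L [α=-30,β=-27]: v=-31 after child 2 ≤ α → α-cutoff, skip 2
J [α=-∞,β=-27]: v=-30
Root [α=-∞,β=+∞]: v=-30
Leaves evaluated: 17 of 27.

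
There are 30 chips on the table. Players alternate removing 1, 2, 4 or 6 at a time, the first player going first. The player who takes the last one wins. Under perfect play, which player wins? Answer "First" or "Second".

Positions where the player to move wins (W) vs loses (L):
i:   0  1  2  3  4  5  6  7  8  9 10 11 12 13 14 15 16 17 18 19 20 21 22 23 24 25 26 27 28 29 30
     L  W  W  L  W  W  W  W  L  W  W  L  W  W  W  W  L  W  W  L  W  W  W  W  L  W  W  L  W  W  W
Position 30 is W, so the first player wins.

First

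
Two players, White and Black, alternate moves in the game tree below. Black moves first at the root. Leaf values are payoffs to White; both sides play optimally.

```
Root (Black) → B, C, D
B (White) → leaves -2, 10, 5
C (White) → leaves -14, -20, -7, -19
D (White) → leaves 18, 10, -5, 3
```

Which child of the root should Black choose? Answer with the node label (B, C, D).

C

B (White): max(-2, 10, 5) = 10
C (White): max(-14, -20, -7, -19) = -7
D (White): max(18, 10, -5, 3) = 18
Root (Black): min(10, -7, 18) = -7
Black picks the child with the lowest value: C (value -7).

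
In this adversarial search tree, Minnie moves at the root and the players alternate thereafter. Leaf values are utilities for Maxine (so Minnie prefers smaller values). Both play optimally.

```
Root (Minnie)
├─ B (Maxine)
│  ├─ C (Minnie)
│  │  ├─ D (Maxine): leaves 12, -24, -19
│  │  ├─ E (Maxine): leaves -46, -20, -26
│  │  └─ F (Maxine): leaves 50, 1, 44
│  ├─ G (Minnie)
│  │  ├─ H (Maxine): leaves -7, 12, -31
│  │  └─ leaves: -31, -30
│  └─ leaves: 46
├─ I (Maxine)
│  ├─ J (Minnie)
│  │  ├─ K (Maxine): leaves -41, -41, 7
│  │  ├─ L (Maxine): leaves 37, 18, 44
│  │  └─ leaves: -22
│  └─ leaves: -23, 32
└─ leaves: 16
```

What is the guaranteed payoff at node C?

-20

D: max(12, -24, -19) = 12
E: max(-46, -20, -26) = -20
F: max(50, 1, 44) = 50
C: min(12, -20, 50) = -20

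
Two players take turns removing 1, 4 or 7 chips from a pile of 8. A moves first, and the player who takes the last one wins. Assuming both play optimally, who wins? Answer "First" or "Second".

Second

W/L table (W = player to move can force a win):
i:   0  1  2  3  4  5  6  7  8
     L  W  L  W  W  L  W  W  L
Position 8 is L, so the second player wins.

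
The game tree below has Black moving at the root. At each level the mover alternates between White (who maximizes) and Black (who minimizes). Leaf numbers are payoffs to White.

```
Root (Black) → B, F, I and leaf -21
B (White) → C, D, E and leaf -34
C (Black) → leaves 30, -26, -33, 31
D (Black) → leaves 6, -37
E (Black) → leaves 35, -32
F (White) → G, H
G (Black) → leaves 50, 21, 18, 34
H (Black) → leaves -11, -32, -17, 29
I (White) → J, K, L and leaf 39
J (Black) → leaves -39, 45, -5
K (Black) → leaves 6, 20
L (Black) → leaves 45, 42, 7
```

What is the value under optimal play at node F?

G: min(50, 21, 18, 34) = 18
H: min(-11, -32, -17, 29) = -32
F: max(18, -32) = 18

18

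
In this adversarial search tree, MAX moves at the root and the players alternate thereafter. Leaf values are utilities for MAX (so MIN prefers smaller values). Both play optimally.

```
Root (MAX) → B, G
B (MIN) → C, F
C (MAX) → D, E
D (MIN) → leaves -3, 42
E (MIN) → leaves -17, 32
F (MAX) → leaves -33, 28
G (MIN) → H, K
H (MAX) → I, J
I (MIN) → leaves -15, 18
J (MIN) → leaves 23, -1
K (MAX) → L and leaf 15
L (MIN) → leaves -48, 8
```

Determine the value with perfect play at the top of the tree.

-1

D (MIN): min(-3, 42) = -3
E (MIN): min(-17, 32) = -17
C (MAX): max(-3, -17) = -3
F (MAX): max(-33, 28) = 28
B (MIN): min(-3, 28) = -3
I (MIN): min(-15, 18) = -15
J (MIN): min(23, -1) = -1
H (MAX): max(-15, -1) = -1
L (MIN): min(-48, 8) = -48
K (MAX): max(-48, 15) = 15
G (MIN): min(-1, 15) = -1
Root (MAX): max(-3, -1) = -1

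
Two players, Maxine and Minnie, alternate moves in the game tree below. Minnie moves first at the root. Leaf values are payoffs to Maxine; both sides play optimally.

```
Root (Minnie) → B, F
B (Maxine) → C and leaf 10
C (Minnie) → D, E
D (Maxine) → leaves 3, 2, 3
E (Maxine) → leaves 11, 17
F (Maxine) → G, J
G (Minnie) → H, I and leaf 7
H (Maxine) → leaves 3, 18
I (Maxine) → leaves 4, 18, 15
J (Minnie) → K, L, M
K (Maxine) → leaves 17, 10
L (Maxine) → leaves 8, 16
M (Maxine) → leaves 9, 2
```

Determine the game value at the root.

9

D (Maxine): max(3, 2, 3) = 3
E (Maxine): max(11, 17) = 17
C (Minnie): min(3, 17) = 3
B (Maxine): max(3, 10) = 10
H (Maxine): max(3, 18) = 18
I (Maxine): max(4, 18, 15) = 18
G (Minnie): min(18, 18, 7) = 7
K (Maxine): max(17, 10) = 17
L (Maxine): max(8, 16) = 16
M (Maxine): max(9, 2) = 9
J (Minnie): min(17, 16, 9) = 9
F (Maxine): max(7, 9) = 9
Root (Minnie): min(10, 9) = 9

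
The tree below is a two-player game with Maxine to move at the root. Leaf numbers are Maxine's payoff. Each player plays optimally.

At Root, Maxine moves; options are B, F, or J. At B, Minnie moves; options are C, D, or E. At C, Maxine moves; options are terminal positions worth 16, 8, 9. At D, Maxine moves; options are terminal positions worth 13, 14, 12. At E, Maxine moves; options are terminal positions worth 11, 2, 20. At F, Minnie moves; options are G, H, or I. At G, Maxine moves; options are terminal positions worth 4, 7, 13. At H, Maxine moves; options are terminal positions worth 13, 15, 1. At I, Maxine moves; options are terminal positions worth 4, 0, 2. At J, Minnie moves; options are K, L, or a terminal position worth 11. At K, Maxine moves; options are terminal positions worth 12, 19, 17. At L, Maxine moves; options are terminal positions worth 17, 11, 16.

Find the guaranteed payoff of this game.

14

C (Maxine): max(16, 8, 9) = 16
D (Maxine): max(13, 14, 12) = 14
E (Maxine): max(11, 2, 20) = 20
B (Minnie): min(16, 14, 20) = 14
G (Maxine): max(4, 7, 13) = 13
H (Maxine): max(13, 15, 1) = 15
I (Maxine): max(4, 0, 2) = 4
F (Minnie): min(13, 15, 4) = 4
K (Maxine): max(12, 19, 17) = 19
L (Maxine): max(17, 11, 16) = 17
J (Minnie): min(19, 17, 11) = 11
Root (Maxine): max(14, 4, 11) = 14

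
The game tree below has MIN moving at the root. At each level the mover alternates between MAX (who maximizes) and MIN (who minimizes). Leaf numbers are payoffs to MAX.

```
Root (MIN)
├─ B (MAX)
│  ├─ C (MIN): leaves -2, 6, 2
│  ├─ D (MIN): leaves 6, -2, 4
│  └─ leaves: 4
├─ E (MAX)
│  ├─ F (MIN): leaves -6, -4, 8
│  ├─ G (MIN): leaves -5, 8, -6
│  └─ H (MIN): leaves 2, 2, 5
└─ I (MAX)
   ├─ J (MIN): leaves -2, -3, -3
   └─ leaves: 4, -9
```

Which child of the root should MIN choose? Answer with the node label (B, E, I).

C (MIN): min(-2, 6, 2) = -2
D (MIN): min(6, -2, 4) = -2
B (MAX): max(-2, -2, 4) = 4
F (MIN): min(-6, -4, 8) = -6
G (MIN): min(-5, 8, -6) = -6
H (MIN): min(2, 2, 5) = 2
E (MAX): max(-6, -6, 2) = 2
J (MIN): min(-2, -3, -3) = -3
I (MAX): max(-3, 4, -9) = 4
Root (MIN): min(4, 2, 4) = 2
MIN picks the child with the lowest value: E (value 2).

E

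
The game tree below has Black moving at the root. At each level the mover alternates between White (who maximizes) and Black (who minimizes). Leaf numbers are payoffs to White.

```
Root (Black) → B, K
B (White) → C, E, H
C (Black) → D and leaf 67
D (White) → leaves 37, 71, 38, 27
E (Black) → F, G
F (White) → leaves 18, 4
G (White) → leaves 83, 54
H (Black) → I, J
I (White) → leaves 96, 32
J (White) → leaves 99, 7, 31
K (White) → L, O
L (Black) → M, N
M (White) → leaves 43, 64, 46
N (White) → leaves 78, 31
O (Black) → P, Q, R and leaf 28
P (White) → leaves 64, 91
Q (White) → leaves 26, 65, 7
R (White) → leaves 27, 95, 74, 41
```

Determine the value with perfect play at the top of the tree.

64

D (White): max(37, 71, 38, 27) = 71
C (Black): min(71, 67) = 67
F (White): max(18, 4) = 18
G (White): max(83, 54) = 83
E (Black): min(18, 83) = 18
I (White): max(96, 32) = 96
J (White): max(99, 7, 31) = 99
H (Black): min(96, 99) = 96
B (White): max(67, 18, 96) = 96
M (White): max(43, 64, 46) = 64
N (White): max(78, 31) = 78
L (Black): min(64, 78) = 64
P (White): max(64, 91) = 91
Q (White): max(26, 65, 7) = 65
R (White): max(27, 95, 74, 41) = 95
O (Black): min(91, 65, 95, 28) = 28
K (White): max(64, 28) = 64
Root (Black): min(96, 64) = 64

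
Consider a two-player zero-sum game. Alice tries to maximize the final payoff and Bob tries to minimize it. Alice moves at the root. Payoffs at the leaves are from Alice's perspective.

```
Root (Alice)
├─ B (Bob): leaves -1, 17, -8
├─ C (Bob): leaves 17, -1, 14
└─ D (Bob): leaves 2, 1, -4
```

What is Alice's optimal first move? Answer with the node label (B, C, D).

B (Bob): min(-1, 17, -8) = -8
C (Bob): min(17, -1, 14) = -1
D (Bob): min(2, 1, -4) = -4
Root (Alice): max(-8, -1, -4) = -1
Alice picks the child with the highest value: C (value -1).

C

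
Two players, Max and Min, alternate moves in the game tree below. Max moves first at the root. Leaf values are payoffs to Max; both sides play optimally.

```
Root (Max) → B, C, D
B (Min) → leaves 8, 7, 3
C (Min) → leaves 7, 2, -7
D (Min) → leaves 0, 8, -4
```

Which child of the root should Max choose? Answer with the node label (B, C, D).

B (Min): min(8, 7, 3) = 3
C (Min): min(7, 2, -7) = -7
D (Min): min(0, 8, -4) = -4
Root (Max): max(3, -7, -4) = 3
Max picks the child with the highest value: B (value 3).

B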